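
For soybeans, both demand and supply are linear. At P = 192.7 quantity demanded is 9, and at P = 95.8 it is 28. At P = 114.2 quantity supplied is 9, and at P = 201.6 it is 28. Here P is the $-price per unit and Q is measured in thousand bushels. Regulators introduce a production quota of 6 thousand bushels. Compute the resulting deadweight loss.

$596.79 thousand

Demand slope = (95.8 − 192.7)/(28 − 9) = −5.1, so P = 238.6 − 5.1Q.
Supply slope = (201.6 − 114.2)/(28 − 9) = 4.6, so P = 72.8 + 4.6Q.
Competitive equilibrium: 238.6 − 5.1Q = 72.8 + 4.6Q → Q* = 17.0928, P* = 151.4268.
At Q = 6: demand price = 238.6 − 5.1·6 = 208; supply price = 72.8 + 4.6·6 = 100.4.
ΔQ = 17.0928 − 6 = 11.0928; wedge = 208 − 100.4 = 107.6.
The triangle = ½ × 11.0928 × 107.6 = $596.79 thousand.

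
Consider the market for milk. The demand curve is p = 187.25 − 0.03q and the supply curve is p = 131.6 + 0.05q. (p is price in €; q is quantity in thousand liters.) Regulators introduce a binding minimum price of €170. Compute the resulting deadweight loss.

Competitive equilibrium: 187.25 − 0.03q = 131.6 + 0.05q → q* = 695.625, p* = 166.3813.
At the floor p = 170, quantity demanded = (187.25 − 170)/0.03 = 575.
Sellers' marginal cost at q' = 575: 131.6 + 0.05·575 = 160.35.
Δq = 695.625 − 575 = 120.625; wedge = 170 − 160.35 = 9.65.
Deadweight loss = ½ × 120.625 × 9.65 = €582.02 thousand.

€582.02 thousand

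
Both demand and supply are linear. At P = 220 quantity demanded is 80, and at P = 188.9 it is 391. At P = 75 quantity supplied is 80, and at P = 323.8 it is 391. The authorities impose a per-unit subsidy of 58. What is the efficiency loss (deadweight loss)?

1868.89

Demand slope = (188.9 − 220)/(391 − 80) = −0.1, so P = 228 − 0.1Q.
Supply slope = (323.8 − 75)/(391 − 80) = 0.8, so P = 11 + 0.8Q.
Competitive equilibrium: 228 − 0.1Q = 11 + 0.8Q → Q* = 241.1111, P* = 203.8889.
The subsidy lowers effective supply by 58: P = 0.8Q − 47.
New quantity: 228 − 0.1Q = 0.8Q − 47 → Q' = 305.5556.
Overproduction ΔQ = 305.5556 − 241.1111 = 64.4445; wedge = subsidy = 58.
Welfare loss = ½ × 64.4445 × 58 = 1868.89.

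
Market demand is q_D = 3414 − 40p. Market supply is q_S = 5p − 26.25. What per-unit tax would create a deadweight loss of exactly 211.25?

In inverse form: demand p = 85.35 − 0.025q, supply p = 5.25 + 0.2q.
Competitive equilibrium: 85.35 − 0.025q = 5.25 + 0.2q → q* = 356, p* = 76.45.
A tax t gives Δq = t/0.225 and wedge t, so DWL = t²/0.45.
t²/0.45 = 211.25 → t² = 95.0625 → t = 9.75.

9.75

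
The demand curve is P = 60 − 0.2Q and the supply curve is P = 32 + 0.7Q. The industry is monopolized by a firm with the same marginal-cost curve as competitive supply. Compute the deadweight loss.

Competitive equilibrium: 60 − 0.2Q = 32 + 0.7Q → Q* = 31.1111, P* = 53.7778.
Marginal revenue: MR = 60 − 0.4Q. Set MR = MC: 60 − 0.4Q = 32 + 0.7Q → Q_m = 25.4545.
Price P_m = 60 − 0.2·25.4545 = 54.9091; MC(Q_m) = 32 + 0.7·25.4545 = 49.8182.
Competitive Q* = 31.1111, so ΔQ = 5.6566; wedge = 54.9091 − 49.8182 = 5.0909.
DWL = ½ × 5.6566 × 5.0909 = 14.40.

14.40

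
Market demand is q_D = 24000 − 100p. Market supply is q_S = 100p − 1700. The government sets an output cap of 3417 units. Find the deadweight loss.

In inverse form: demand p = 240 − 0.01q, supply p = 17 + 0.01q.
Competitive equilibrium: 240 − 0.01q = 17 + 0.01q → q* = 11150, p* = 128.5.
At q = 3417: demand price = 240 − 0.01·3417 = 205.83; supply price = 17 + 0.01·3417 = 51.17.
Δq = 11150 − 3417 = 7733; wedge = 205.83 − 51.17 = 154.66.
Welfare loss = ½ × 7733 × 154.66 = 597992.89.

597992.89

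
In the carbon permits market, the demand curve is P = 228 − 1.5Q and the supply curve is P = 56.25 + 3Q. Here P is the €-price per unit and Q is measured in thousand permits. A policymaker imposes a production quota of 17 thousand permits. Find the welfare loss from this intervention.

Competitive equilibrium: 228 − 1.5Q = 56.25 + 3Q → Q* = 38.1667, P* = 170.75.
At Q = 17: demand price = 228 − 1.5·17 = 202.5; supply price = 56.25 + 3·17 = 107.25.
ΔQ = 38.1667 − 17 = 21.1667; wedge = 202.5 − 107.25 = 95.25.
DWL = ½ × 21.1667 × 95.25 = €1008.06 thousand.

€1008.06 thousand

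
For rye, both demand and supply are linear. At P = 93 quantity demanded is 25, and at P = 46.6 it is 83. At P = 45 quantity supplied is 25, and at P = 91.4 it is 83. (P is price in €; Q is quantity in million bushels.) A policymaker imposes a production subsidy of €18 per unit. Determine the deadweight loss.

Demand slope = (46.6 − 93)/(83 − 25) = −0.8, so P = 113 − 0.8Q.
Supply slope = (91.4 − 45)/(83 − 25) = 0.8, so P = 25 + 0.8Q.
Competitive equilibrium: 113 − 0.8Q = 25 + 0.8Q → Q* = 55, P* = 69.
The subsidy lowers effective supply by 18: P = 7 + 0.8Q.
New quantity: 113 − 0.8Q = 7 + 0.8Q → Q' = 66.25.
Overproduction ΔQ = 66.25 − 55 = 11.25; wedge = subsidy = 18.
DWL = ½ × 11.25 × 18 = €101.25 million.

€101.25 million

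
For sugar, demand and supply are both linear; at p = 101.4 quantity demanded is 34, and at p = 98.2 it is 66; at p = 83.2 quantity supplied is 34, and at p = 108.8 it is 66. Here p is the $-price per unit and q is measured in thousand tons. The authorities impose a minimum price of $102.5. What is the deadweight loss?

Demand slope = (98.2 − 101.4)/(66 − 34) = −0.1, so p = 104.8 − 0.1q.
Supply slope = (108.8 − 83.2)/(66 − 34) = 0.8, so p = 56 + 0.8q.
Competitive equilibrium: 104.8 − 0.1q = 56 + 0.8q → q* = 54.2222, p* = 99.3778.
At the floor p = 102.5, quantity demanded = (104.8 − 102.5)/0.1 = 23.
Sellers' marginal cost at q' = 23: 56 + 0.8·23 = 74.4.
Δq = 54.2222 − 23 = 31.2222; wedge = 102.5 − 74.4 = 28.1.
DWL = ½ × 31.2222 × 28.1 = $438.67 thousand.

$438.67 thousand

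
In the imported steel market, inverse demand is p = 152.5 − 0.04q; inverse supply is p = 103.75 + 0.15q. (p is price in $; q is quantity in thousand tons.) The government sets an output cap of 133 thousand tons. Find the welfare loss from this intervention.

Competitive equilibrium: 152.5 − 0.04q = 103.75 + 0.15q → q* = 256.5789, p* = 142.2368.
At q = 133: demand price = 152.5 − 0.04·133 = 147.18; supply price = 103.75 + 0.15·133 = 123.7.
Δq = 256.5789 − 133 = 123.5789; wedge = 147.18 − 123.7 = 23.48.
Welfare loss = ½ × 123.5789 × 23.48 = $1450.82 thousand.

$1450.82 thousand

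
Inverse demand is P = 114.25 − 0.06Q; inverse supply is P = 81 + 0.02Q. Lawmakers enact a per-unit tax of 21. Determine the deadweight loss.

2756.25

Competitive equilibrium: 114.25 − 0.06Q = 81 + 0.02Q → Q* = 415.625, P* = 89.3125.
With the tax, the buyer price exceeds the seller price by 21: (114.25 − 0.06Q) − (81 + 0.02Q) = 21 → Q' = 153.125.
ΔQ = 415.625 − 153.125 = 262.5; the wedge equals the tax, 21.
Welfare loss = ½ × 262.5 × 21 = 2756.25.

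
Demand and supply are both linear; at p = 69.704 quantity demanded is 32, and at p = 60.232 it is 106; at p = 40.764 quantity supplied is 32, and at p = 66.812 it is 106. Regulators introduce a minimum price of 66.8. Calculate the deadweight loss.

Demand slope = (60.232 − 69.704)/(106 − 32) = −0.128, so p = 73.8 − 0.128q.
Supply slope = (66.812 − 40.764)/(106 − 32) = 0.352, so p = 29.5 + 0.352q.
Competitive equilibrium: 73.8 − 0.128q = 29.5 + 0.352q → q* = 92.2917, p* = 61.9867.
At the floor p = 66.8, quantity demanded = (73.8 − 66.8)/0.128 = 54.6875.
Sellers' marginal cost at q' = 54.6875: 29.5 + 0.352·54.6875 = 48.75.
Δq = 92.2917 − 54.6875 = 37.6042; wedge = 66.8 − 48.75 = 18.05.
Welfare loss = ½ × 37.6042 × 18.05 = 339.38.

339.38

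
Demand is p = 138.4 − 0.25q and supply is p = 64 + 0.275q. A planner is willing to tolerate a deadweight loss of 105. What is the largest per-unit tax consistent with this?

Competitive equilibrium: 138.4 − 0.25q = 64 + 0.275q → q* = 141.7143, p* = 102.9714.
A tax t gives Δq = t/0.525 and wedge t, so DWL = t²/1.05.
t²/1.05 = 105 → t² = 110.25 → t = 10.5.

10.5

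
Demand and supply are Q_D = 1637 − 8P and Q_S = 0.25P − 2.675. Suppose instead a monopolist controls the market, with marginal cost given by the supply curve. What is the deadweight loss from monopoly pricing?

3.94

In inverse form: demand P = 204.625 − 0.125Q, supply P = 10.7 + 4Q.
Competitive equilibrium: 204.625 − 0.125Q = 10.7 + 4Q → Q* = 47.0121, P* = 198.7485.
Marginal revenue: MR = 204.625 − 0.25Q. Set MR = MC: 204.625 − 0.25Q = 10.7 + 4Q → Q_m = 45.6294.
Price P_m = 204.625 − 0.125·45.6294 = 198.9213; MC(Q_m) = 10.7 + 4·45.6294 = 193.2176.
Competitive Q* = 47.0121, so ΔQ = 1.3827; wedge = 198.9213 − 193.2176 = 5.7037.
Welfare loss = ½ × 1.3827 × 5.7037 = 3.94.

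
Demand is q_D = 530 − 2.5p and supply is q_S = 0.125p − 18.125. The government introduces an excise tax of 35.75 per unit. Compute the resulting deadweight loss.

76.08

In inverse form: demand p = 212 − 0.4q, supply p = 145 + 8q.
Competitive equilibrium: 212 − 0.4q = 145 + 8q → q* = 7.9762, p* = 208.8095.
With the tax, the buyer price exceeds the seller price by 35.75: (212 − 0.4q) − (145 + 8q) = 35.75 → q' = 3.7202.
Δq = 7.9762 − 3.7202 = 4.256; the wedge equals the tax, 35.75.
Deadweight loss = ½ × 4.256 × 35.75 = 76.08.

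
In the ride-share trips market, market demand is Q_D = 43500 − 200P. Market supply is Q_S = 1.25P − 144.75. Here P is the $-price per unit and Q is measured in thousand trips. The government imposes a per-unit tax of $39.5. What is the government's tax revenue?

$3052.05 thousand

In inverse form: demand P = 217.5 − 0.005Q, supply P = 115.8 + 0.8Q.
Competitive equilibrium: 217.5 − 0.005Q = 115.8 + 0.8Q → Q* = 126.3354, P* = 216.8683.
With the tax, the buyer price exceeds the seller price by 39.5: (217.5 − 0.005Q) − (115.8 + 0.8Q) = 39.5 → Q' = 77.2671.
Tax revenue = 39.5 × 77.2671 = $3052.05 thousand.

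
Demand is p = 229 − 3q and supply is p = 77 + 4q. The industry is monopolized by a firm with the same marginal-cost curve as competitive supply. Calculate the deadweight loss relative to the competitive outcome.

148.53

Competitive equilibrium: 229 − 3q = 77 + 4q → q* = 21.7143, p* = 163.8571.
Marginal revenue: MR = 229 − 6q. Set MR = MC: 229 − 6q = 77 + 4q → q_m = 15.2.
Price p_m = 229 − 3·15.2 = 183.4; MC(q_m) = 77 + 4·15.2 = 137.8.
Competitive q* = 21.7143, so Δq = 6.5143; wedge = 183.4 − 137.8 = 45.6.
The triangle = ½ × 6.5143 × 45.6 = 148.53.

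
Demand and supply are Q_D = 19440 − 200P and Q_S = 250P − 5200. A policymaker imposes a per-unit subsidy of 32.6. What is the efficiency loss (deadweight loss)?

59042.22

In inverse form: demand P = 97.2 − 0.005Q, supply P = 20.8 + 0.004Q.
Competitive equilibrium: 97.2 − 0.005Q = 20.8 + 0.004Q → Q* = 8488.8889, P* = 54.7556.
The subsidy lowers effective supply by 32.6: P = 0.004Q − 11.8.
New quantity: 97.2 − 0.005Q = 0.004Q − 11.8 → Q' = 12111.1111.
Overproduction ΔQ = 12111.1111 − 8488.8889 = 3622.2222; wedge = subsidy = 32.6.
DWL = ½ × 3622.2222 × 32.6 = 59042.22.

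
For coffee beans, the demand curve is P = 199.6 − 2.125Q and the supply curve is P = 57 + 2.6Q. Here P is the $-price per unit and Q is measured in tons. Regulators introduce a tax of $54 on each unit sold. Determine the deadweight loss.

$308.57

Competitive equilibrium: 199.6 − 2.125Q = 57 + 2.6Q → Q* = 30.1799, P* = 135.4677.
With the tax, the buyer price exceeds the seller price by 54: (199.6 − 2.125Q) − (57 + 2.6Q) = 54 → Q' = 18.7513.
ΔQ = 30.1799 − 18.7513 = 11.4286; the wedge equals the tax, 54.
Deadweight loss = ½ × 11.4286 × 54 = $308.57.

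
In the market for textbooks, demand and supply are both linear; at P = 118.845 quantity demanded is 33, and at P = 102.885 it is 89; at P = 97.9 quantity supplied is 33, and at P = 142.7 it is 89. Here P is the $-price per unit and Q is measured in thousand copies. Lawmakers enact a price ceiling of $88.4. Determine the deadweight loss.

Demand slope = (102.885 − 118.845)/(89 − 33) = −0.285, so P = 128.25 − 0.285Q.
Supply slope = (142.7 − 97.9)/(89 − 33) = 0.8, so P = 71.5 + 0.8Q.
Competitive equilibrium: 128.25 − 0.285Q = 71.5 + 0.8Q → Q* = 52.3041, P* = 113.3433.
At the ceiling P = 88.4, quantity supplied = (88.4 − 71.5)/0.8 = 21.125.
Willingness to pay at Q' = 21.125: 128.25 − 0.285·21.125 = 122.2294.
ΔQ = 52.3041 − 21.125 = 31.1791; wedge = 122.2294 − 88.4 = 33.8294.
DWL = ½ × 31.1791 × 33.8294 = $527.39 thousand.

$527.39 thousand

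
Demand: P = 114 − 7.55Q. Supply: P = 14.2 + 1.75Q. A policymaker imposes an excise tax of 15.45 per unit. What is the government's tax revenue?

140.13

Competitive equilibrium: 114 − 7.55Q = 14.2 + 1.75Q → Q* = 10.7312, P* = 32.9796.
With the tax, the buyer price exceeds the seller price by 15.45: (114 − 7.55Q) − (14.2 + 1.75Q) = 15.45 → Q' = 9.0699.
Tax revenue = 15.45 × 9.0699 = 140.13.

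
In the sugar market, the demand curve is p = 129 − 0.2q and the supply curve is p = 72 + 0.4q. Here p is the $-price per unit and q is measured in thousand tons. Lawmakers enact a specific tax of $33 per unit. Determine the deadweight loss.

$907.50 thousand

Competitive equilibrium: 129 − 0.2q = 72 + 0.4q → q* = 95, p* = 110.
With the tax, the buyer price exceeds the seller price by 33: (129 − 0.2q) − (72 + 0.4q) = 33 → q' = 40.
Δq = 95 − 40 = 55; the wedge equals the tax, 33.
Welfare loss = ½ × 55 × 33 = $907.50 thousand.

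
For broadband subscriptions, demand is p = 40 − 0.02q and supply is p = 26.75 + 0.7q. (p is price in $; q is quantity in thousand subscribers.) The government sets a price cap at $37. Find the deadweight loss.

Competitive equilibrium: 40 − 0.02q = 26.75 + 0.7q → q* = 18.4028, p* = 39.6319.
At the ceiling p = 37, quantity supplied = (37 − 26.75)/0.7 = 14.6429.
Willingness to pay at q' = 14.6429: 40 − 0.02·14.6429 = 39.7071.
Δq = 18.4028 − 14.6429 = 3.7599; wedge = 39.7071 − 37 = 2.7071.
DWL = ½ × 3.7599 × 2.7071 = $5.09 thousand.

$5.09 thousand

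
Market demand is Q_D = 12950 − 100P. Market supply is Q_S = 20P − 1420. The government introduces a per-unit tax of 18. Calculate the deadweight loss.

2700

In inverse form: demand P = 129.5 − 0.01Q, supply P = 71 + 0.05Q.
Competitive equilibrium: 129.5 − 0.01Q = 71 + 0.05Q → Q* = 975, P* = 119.75.
With the tax, the buyer price exceeds the seller price by 18: (129.5 − 0.01Q) − (71 + 0.05Q) = 18 → Q' = 675.
ΔQ = 975 − 675 = 300; the wedge equals the tax, 18.
Welfare loss = ½ × 300 × 18 = 2700.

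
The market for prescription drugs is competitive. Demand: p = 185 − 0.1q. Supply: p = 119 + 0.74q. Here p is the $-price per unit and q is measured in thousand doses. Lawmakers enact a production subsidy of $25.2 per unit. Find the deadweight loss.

Competitive equilibrium: 185 − 0.1q = 119 + 0.74q → q* = 78.5714, p* = 177.1429.
The subsidy lowers effective supply by 25.2: p = 93.8 + 0.74q.
New quantity: 185 − 0.1q = 93.8 + 0.74q → q' = 108.5714.
Overproduction Δq = 108.5714 − 78.5714 = 30; wedge = subsidy = 25.2.
DWL = ½ × 30 × 25.2 = $378 thousand.

$378 thousand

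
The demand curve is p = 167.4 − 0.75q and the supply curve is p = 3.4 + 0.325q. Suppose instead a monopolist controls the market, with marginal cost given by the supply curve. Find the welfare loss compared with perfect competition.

Competitive equilibrium: 167.4 − 0.75q = 3.4 + 0.325q → q* = 152.5581, p* = 52.9814.
Marginal revenue: MR = 167.4 − 1.5q. Set MR = MC: 167.4 − 1.5q = 3.4 + 0.325q → q_m = 89.863.
Price p_m = 167.4 − 0.75·89.863 = 100.0028; MC(q_m) = 3.4 + 0.325·89.863 = 32.6055.
Competitive q* = 152.5581, so Δq = 62.6951; wedge = 100.0028 − 32.6055 = 67.3973.
Welfare loss = ½ × 62.6951 × 67.3973 = 2112.74.

2112.74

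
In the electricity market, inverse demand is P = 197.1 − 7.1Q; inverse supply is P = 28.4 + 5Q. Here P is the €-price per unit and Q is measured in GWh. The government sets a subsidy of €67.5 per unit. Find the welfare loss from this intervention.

€188.27

Competitive equilibrium: 197.1 − 7.1Q = 28.4 + 5Q → Q* = 13.94215, P* = 98.11074.
The subsidy lowers effective supply by 67.5: P = 5Q − 39.1.
New quantity: 197.1 − 7.1Q = 5Q − 39.1 → Q' = 19.52066.
Overproduction ΔQ = 19.52066 − 13.94215 = 5.57851; wedge = subsidy = 67.5.
The triangle = ½ × 5.57851 × 67.5 = €188.27.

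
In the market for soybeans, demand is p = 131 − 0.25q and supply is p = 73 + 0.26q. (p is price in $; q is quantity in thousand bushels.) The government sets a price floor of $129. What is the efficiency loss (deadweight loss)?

Competitive equilibrium: 131 − 0.25q = 73 + 0.26q → q* = 113.7255, p* = 102.5686.
At the floor p = 129, quantity demanded = (131 − 129)/0.25 = 8.
Sellers' marginal cost at q' = 8: 73 + 0.26·8 = 75.08.
Δq = 113.7255 − 8 = 105.7255; wedge = 129 − 75.08 = 53.92.
Welfare loss = ½ × 105.7255 × 53.92 = $2850.36 thousand.

$2850.36 thousand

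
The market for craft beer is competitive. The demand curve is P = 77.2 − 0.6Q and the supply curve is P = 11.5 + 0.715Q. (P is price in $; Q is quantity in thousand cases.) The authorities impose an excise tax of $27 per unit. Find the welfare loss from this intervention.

Competitive equilibrium: 77.2 − 0.6Q = 11.5 + 0.715Q → Q* = 49.962, P* = 47.2228.
With the tax, the buyer price exceeds the seller price by 27: (77.2 − 0.6Q) − (11.5 + 0.715Q) = 27 → Q' = 29.4297.
ΔQ = 49.962 − 29.4297 = 20.5323; the wedge equals the tax, 27.
The triangle = ½ × 20.5323 × 27 = $277.19 thousand.

$277.19 thousand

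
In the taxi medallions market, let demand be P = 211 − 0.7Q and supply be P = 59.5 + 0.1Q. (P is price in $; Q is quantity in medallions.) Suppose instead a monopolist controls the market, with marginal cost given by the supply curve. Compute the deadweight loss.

$3124.06

Competitive equilibrium: 211 − 0.7Q = 59.5 + 0.1Q → Q* = 189.375, P* = 78.4375.
Marginal revenue: MR = 211 − 1.4Q. Set MR = MC: 211 − 1.4Q = 59.5 + 0.1Q → Q_m = 101.
Price P_m = 211 − 0.7·101 = 140.3; MC(Q_m) = 59.5 + 0.1·101 = 69.6.
Competitive Q* = 189.375, so ΔQ = 88.375; wedge = 140.3 − 69.6 = 70.7.
Welfare loss = ½ × 88.375 × 70.7 = $3124.06.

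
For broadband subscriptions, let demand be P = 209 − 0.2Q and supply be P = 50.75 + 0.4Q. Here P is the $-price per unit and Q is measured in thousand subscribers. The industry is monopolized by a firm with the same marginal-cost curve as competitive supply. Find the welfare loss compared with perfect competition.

Competitive equilibrium: 209 − 0.2Q = 50.75 + 0.4Q → Q* = 263.75, P* = 156.25.
Marginal revenue: MR = 209 − 0.4Q. Set MR = MC: 209 − 0.4Q = 50.75 + 0.4Q → Q_m = 197.8125.
Price P_m = 209 − 0.2·197.8125 = 169.4375; MC(Q_m) = 50.75 + 0.4·197.8125 = 129.875.
Competitive Q* = 263.75, so ΔQ = 65.9375; wedge = 169.4375 − 129.875 = 39.5625.
DWL = ½ × 65.9375 × 39.5625 = $1304.33 thousand.

$1304.33 thousand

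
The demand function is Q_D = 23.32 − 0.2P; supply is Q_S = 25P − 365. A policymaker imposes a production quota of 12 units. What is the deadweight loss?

171.02

In inverse form: demand P = 116.6 − 5Q, supply P = 14.6 + 0.04Q.
Competitive equilibrium: 116.6 − 5Q = 14.6 + 0.04Q → Q* = 20.2381, P* = 15.4095.
At Q = 12: demand price = 116.6 − 5·12 = 56.6; supply price = 14.6 + 0.04·12 = 15.08.
ΔQ = 20.2381 − 12 = 8.2381; wedge = 56.6 − 15.08 = 41.52.
Deadweight loss = ½ × 8.2381 × 41.52 = 171.02.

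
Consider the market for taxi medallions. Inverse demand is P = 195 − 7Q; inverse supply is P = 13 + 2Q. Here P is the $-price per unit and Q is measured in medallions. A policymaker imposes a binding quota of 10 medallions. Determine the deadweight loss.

Competitive equilibrium: 195 − 7Q = 13 + 2Q → Q* = 20.2222, P* = 53.4444.
At Q = 10: demand price = 195 − 7·10 = 125; supply price = 13 + 2·10 = 33.
ΔQ = 20.2222 − 10 = 10.2222; wedge = 125 − 33 = 92.
Welfare loss = ½ × 10.2222 × 92 = $470.22.

$470.22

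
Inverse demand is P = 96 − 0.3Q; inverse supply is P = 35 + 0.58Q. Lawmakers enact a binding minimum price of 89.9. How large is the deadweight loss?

Competitive equilibrium: 96 − 0.3Q = 35 + 0.58Q → Q* = 69.3182, P* = 75.2045.
At the floor P = 89.9, quantity demanded = (96 − 89.9)/0.3 = 20.3333.
Sellers' marginal cost at Q' = 20.3333: 35 + 0.58·20.3333 = 46.7933.
ΔQ = 69.3182 − 20.3333 = 48.9849; wedge = 89.9 − 46.7933 = 43.1067.
Deadweight loss = ½ × 48.9849 × 43.1067 = 1055.79.

1055.79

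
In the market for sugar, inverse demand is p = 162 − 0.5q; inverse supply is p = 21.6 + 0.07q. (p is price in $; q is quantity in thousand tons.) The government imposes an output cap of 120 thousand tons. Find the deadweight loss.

Competitive equilibrium: 162 − 0.5q = 21.6 + 0.07q → q* = 246.3158, p* = 38.8421.
At q = 120: demand price = 162 − 0.5·120 = 102; supply price = 21.6 + 0.07·120 = 30.
Δq = 246.3158 − 120 = 126.3158; wedge = 102 − 30 = 72.
The triangle = ½ × 126.3158 × 72 = $4547.37 thousand.

$4547.37 thousand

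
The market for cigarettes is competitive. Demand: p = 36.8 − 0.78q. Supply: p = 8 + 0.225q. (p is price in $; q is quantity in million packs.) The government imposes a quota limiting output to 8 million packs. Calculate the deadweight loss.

Competitive equilibrium: 36.8 − 0.78q = 8 + 0.225q → q* = 28.6567, p* = 14.4478.
At q = 8: demand price = 36.8 − 0.78·8 = 30.56; supply price = 8 + 0.225·8 = 9.8.
Δq = 28.6567 − 8 = 20.6567; wedge = 30.56 − 9.8 = 20.76.
Deadweight loss = ½ × 20.6567 × 20.76 = $214.42 million.

$214.42 million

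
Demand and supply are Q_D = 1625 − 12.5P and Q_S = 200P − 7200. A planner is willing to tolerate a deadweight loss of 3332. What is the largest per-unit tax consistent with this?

In inverse form: demand P = 130 − 0.08Q, supply P = 36 + 0.005Q.
Competitive equilibrium: 130 − 0.08Q = 36 + 0.005Q → Q* = 1105.8824, P* = 41.5294.
A tax t gives ΔQ = t/0.085 and wedge t, so DWL = t²/0.17.
t²/0.17 = 3332 → t² = 566.44 → t = 23.8.

23.8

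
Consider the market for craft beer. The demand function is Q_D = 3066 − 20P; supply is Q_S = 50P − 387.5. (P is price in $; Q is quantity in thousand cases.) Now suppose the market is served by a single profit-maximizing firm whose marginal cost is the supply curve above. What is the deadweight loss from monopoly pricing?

$26270.84 thousand

In inverse form: demand P = 153.3 − 0.05Q, supply P = 7.75 + 0.02Q.
Competitive equilibrium: 153.3 − 0.05Q = 7.75 + 0.02Q → Q* = 2079.28571, P* = 49.33571.
Marginal revenue: MR = 153.3 − 0.1Q. Set MR = MC: 153.3 − 0.1Q = 7.75 + 0.02Q → Q_m = 1212.91667.
Price P_m = 153.3 − 0.05·1212.91667 = 92.65417; MC(Q_m) = 7.75 + 0.02·1212.91667 = 32.00833.
Competitive Q* = 2079.28571, so ΔQ = 866.36904; wedge = 92.65417 − 32.00833 = 60.64584.
The triangle = ½ × 866.36904 × 60.64584 = $26270.84 thousand.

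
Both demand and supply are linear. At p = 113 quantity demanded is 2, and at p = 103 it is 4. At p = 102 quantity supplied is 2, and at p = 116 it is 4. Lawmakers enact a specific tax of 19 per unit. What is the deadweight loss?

Demand slope = (103 − 113)/(4 − 2) = −5, so p = 123 − 5q.
Supply slope = (116 − 102)/(4 − 2) = 7, so p = 88 + 7q.
Competitive equilibrium: 123 − 5q = 88 + 7q → q* = 2.9167, p* = 108.4167.
With the tax, the buyer price exceeds the seller price by 19: (123 − 5q) − (88 + 7q) = 19 → q' = 1.3333.
Δq = 2.9167 − 1.3333 = 1.5834; the wedge equals the tax, 19.
The triangle = ½ × 1.5834 × 19 = 15.04.

15.04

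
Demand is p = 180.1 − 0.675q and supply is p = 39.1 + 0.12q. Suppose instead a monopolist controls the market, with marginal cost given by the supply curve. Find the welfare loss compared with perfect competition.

Competitive equilibrium: 180.1 − 0.675q = 39.1 + 0.12q → q* = 177.3585, p* = 60.383.
Marginal revenue: MR = 180.1 − 1.35q. Set MR = MC: 180.1 − 1.35q = 39.1 + 0.12q → q_m = 95.9184.
Price p_m = 180.1 − 0.675·95.9184 = 115.3551; MC(q_m) = 39.1 + 0.12·95.9184 = 50.6102.
Competitive q* = 177.3585, so Δq = 81.4401; wedge = 115.3551 − 50.6102 = 64.7449.
Welfare loss = ½ × 81.4401 × 64.7449 = 2636.42.

2636.42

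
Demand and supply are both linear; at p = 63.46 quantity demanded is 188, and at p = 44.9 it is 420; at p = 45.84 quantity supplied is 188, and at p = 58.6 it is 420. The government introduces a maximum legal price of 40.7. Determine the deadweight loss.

3386.07

Demand slope = (44.9 − 63.46)/(420 − 188) = −0.08, so p = 78.5 − 0.08q.
Supply slope = (58.6 − 45.84)/(420 − 188) = 0.055, so p = 35.5 + 0.055q.
Competitive equilibrium: 78.5 − 0.08q = 35.5 + 0.055q → q* = 318.5185, p* = 53.0185.
At the ceiling p = 40.7, quantity supplied = (40.7 − 35.5)/0.055 = 94.5455.
Willingness to pay at q' = 94.5455: 78.5 − 0.08·94.5455 = 70.9364.
Δq = 318.5185 − 94.5455 = 223.973; wedge = 70.9364 − 40.7 = 30.2364.
Deadweight loss = ½ × 223.973 × 30.2364 = 3386.07.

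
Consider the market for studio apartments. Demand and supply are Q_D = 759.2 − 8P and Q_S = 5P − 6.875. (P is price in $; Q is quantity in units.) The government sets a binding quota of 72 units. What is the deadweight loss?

In inverse form: demand P = 94.9 − 0.125Q, supply P = 1.375 + 0.2Q.
Competitive equilibrium: 94.9 − 0.125Q = 1.375 + 0.2Q → Q* = 287.7692, P* = 58.9288.
At Q = 72: demand price = 94.9 − 0.125·72 = 85.9; supply price = 1.375 + 0.2·72 = 15.775.
ΔQ = 287.7692 − 72 = 215.7692; wedge = 85.9 − 15.775 = 70.125.
The triangle = ½ × 215.7692 × 70.125 = $7565.41.

$7565.41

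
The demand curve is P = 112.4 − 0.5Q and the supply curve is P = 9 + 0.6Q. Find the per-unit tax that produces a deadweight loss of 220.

22

Competitive equilibrium: 112.4 − 0.5Q = 9 + 0.6Q → Q* = 94, P* = 65.4.
A tax t gives ΔQ = t/1.1 and wedge t, so DWL = t²/2.2.
t²/2.2 = 220 → t² = 484 → t = 22.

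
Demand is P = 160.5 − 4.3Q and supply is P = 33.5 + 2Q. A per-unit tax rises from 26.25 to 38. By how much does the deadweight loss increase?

59.92

Competitive equilibrium: 160.5 − 4.3Q = 33.5 + 2Q → Q* = 20.1587, P* = 73.8175.
For a per-unit tax t: ΔQ = t/6.3, so DWL = ½·t·(t/6.3) = t²/12.6.
At t = 26.25: DWL = 54.688. At t = 38: DWL = 114.603.
Increase = 114.603 − 54.688 = 59.92.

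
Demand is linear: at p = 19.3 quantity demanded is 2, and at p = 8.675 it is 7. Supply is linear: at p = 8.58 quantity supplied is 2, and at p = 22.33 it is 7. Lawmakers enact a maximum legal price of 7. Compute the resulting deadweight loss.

18.75

Demand slope = (8.675 − 19.3)/(7 − 2) = −2.125, so p = 23.55 − 2.125q.
Supply slope = (22.33 − 8.58)/(7 − 2) = 2.75, so p = 3.08 + 2.75q.
Competitive equilibrium: 23.55 − 2.125q = 3.08 + 2.75q → q* = 4.199, p* = 14.6272.
At the ceiling p = 7, quantity supplied = (7 − 3.08)/2.75 = 1.4255.
Willingness to pay at q' = 1.4255: 23.55 − 2.125·1.4255 = 20.5208.
Δq = 4.199 − 1.4255 = 2.7735; wedge = 20.5208 − 7 = 13.5208.
The triangle = ½ × 2.7735 × 13.5208 = 18.75.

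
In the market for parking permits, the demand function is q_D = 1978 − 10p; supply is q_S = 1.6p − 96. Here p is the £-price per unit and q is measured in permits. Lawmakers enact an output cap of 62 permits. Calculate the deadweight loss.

In inverse form: demand p = 197.8 − 0.1q, supply p = 60 + 0.625q.
Competitive equilibrium: 197.8 − 0.1q = 60 + 0.625q → q* = 190.069, p* = 178.7931.
At q = 62: demand price = 197.8 − 0.1·62 = 191.6; supply price = 60 + 0.625·62 = 98.75.
Δq = 190.069 − 62 = 128.069; wedge = 191.6 − 98.75 = 92.85.
DWL = ½ × 128.069 × 92.85 = £5945.60.

£5945.60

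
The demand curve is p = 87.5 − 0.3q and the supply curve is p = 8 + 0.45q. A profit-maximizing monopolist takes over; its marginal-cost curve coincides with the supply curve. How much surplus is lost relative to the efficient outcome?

343.96

Competitive equilibrium: 87.5 − 0.3q = 8 + 0.45q → q* = 106, p* = 55.7.
Marginal revenue: MR = 87.5 − 0.6q. Set MR = MC: 87.5 − 0.6q = 8 + 0.45q → q_m = 75.7143.
Price p_m = 87.5 − 0.3·75.7143 = 64.7857; MC(q_m) = 8 + 0.45·75.7143 = 42.0714.
Competitive q* = 106, so Δq = 30.2857; wedge = 64.7857 − 42.0714 = 22.7143.
Welfare loss = ½ × 30.2857 × 22.7143 = 343.96.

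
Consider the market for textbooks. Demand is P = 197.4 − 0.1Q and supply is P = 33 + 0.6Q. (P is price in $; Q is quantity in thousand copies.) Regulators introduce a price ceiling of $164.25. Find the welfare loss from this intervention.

$90.80 thousand

Competitive equilibrium: 197.4 − 0.1Q = 33 + 0.6Q → Q* = 234.8571, P* = 173.9143.
At the ceiling P = 164.25, quantity supplied = (164.25 − 33)/0.6 = 218.75.
Willingness to pay at Q' = 218.75: 197.4 − 0.1·218.75 = 175.525.
ΔQ = 234.8571 − 218.75 = 16.1071; wedge = 175.525 − 164.25 = 11.275.
The triangle = ½ × 16.1071 × 11.275 = $90.80 thousand.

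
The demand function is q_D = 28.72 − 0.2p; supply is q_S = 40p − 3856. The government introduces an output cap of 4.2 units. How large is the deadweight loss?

In inverse form: demand p = 143.6 − 5q, supply p = 96.4 + 0.025q.
Competitive equilibrium: 143.6 − 5q = 96.4 + 0.025q → q* = 9.393, p* = 96.6348.
At q = 4.2: demand price = 143.6 − 5·4.2 = 122.6; supply price = 96.4 + 0.025·4.2 = 96.505.
Δq = 9.393 − 4.2 = 5.193; wedge = 122.6 − 96.505 = 26.095.
DWL = ½ × 5.193 × 26.095 = 67.76.

67.76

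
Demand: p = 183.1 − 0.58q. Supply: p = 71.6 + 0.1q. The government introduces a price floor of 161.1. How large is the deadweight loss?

5401.23

Competitive equilibrium: 183.1 − 0.58q = 71.6 + 0.1q → q* = 163.9706, p* = 87.9971.
At the floor p = 161.1, quantity demanded = (183.1 − 161.1)/0.58 = 37.931.
Sellers' marginal cost at q' = 37.931: 71.6 + 0.1·37.931 = 75.3931.
Δq = 163.9706 − 37.931 = 126.0396; wedge = 161.1 − 75.3931 = 85.7069.
Deadweight loss = ½ × 126.0396 × 85.7069 = 5401.23.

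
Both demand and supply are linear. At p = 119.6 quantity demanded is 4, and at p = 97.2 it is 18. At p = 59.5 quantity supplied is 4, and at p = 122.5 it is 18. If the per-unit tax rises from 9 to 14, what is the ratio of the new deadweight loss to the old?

Demand slope = (97.2 − 119.6)/(18 − 4) = −1.6, so p = 126 − 1.6q.
Supply slope = (122.5 − 59.5)/(18 − 4) = 4.5, so p = 41.5 + 4.5q.
Competitive equilibrium: 126 − 1.6q = 41.5 + 4.5q → q* = 13.8525, p* = 103.8361.
For a per-unit tax t: Δq = t/6.1, so DWL = ½·t·(t/6.1) = t²/12.2.
At t = 9: DWL = 6.639. At t = 14: DWL = 16.066.
Ratio = (14/9)² = 2.420.

2.420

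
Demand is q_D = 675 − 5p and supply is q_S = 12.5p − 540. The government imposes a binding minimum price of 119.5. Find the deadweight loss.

In inverse form: demand p = 135 − 0.2q, supply p = 43.2 + 0.08q.
Competitive equilibrium: 135 − 0.2q = 43.2 + 0.08q → q* = 327.8571, p* = 69.4286.
At the floor p = 119.5, quantity demanded = (135 − 119.5)/0.2 = 77.5.
Sellers' marginal cost at q' = 77.5: 43.2 + 0.08·77.5 = 49.4.
Δq = 327.8571 − 77.5 = 250.3571; wedge = 119.5 − 49.4 = 70.1.
The triangle = ½ × 250.3571 × 70.1 = 8775.02.

8775.02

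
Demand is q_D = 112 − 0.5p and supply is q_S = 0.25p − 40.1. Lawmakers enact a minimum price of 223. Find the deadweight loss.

306.03

In inverse form: demand p = 224 − 2q, supply p = 160.4 + 4q.
Competitive equilibrium: 224 − 2q = 160.4 + 4q → q* = 10.6, p* = 202.8.
At the floor p = 223, quantity demanded = (224 − 223)/2 = 0.5.
Sellers' marginal cost at q' = 0.5: 160.4 + 4·0.5 = 162.4.
Δq = 10.6 − 0.5 = 10.1; wedge = 223 − 162.4 = 60.6.
Deadweight loss = ½ × 10.1 × 60.6 = 306.03.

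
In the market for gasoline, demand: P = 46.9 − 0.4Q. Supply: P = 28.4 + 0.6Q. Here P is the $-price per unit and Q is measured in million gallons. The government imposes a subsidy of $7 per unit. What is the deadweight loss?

$24.50 million

Competitive equilibrium: 46.9 − 0.4Q = 28.4 + 0.6Q → Q* = 18.5, P* = 39.5.
The subsidy lowers effective supply by 7: P = 21.4 + 0.6Q.
New quantity: 46.9 − 0.4Q = 21.4 + 0.6Q → Q' = 25.5.
Overproduction ΔQ = 25.5 − 18.5 = 7; wedge = subsidy = 7.
Deadweight loss = ½ × 7 × 7 = $24.50 million.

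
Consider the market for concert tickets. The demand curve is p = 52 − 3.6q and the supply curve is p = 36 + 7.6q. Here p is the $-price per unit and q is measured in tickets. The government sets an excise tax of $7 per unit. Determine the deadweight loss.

Competitive equilibrium: 52 − 3.6q = 36 + 7.6q → q* = 1.4286, p* = 46.8571.
With the tax, the buyer price exceeds the seller price by 7: (52 − 3.6q) − (36 + 7.6q) = 7 → q' = 0.8036.
Δq = 1.4286 − 0.8036 = 0.625; the wedge equals the tax, 7.
DWL = ½ × 0.625 × 7 = $2.19.

$2.19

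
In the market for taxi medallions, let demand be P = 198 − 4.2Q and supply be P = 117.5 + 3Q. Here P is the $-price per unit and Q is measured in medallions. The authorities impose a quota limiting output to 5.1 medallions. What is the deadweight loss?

$133.10

Competitive equilibrium: 198 − 4.2Q = 117.5 + 3Q → Q* = 11.1806, P* = 151.0417.
At Q = 5.1: demand price = 198 − 4.2·5.1 = 176.58; supply price = 117.5 + 3·5.1 = 132.8.
ΔQ = 11.1806 − 5.1 = 6.0806; wedge = 176.58 − 132.8 = 43.78.
DWL = ½ × 6.0806 × 43.78 = $133.10.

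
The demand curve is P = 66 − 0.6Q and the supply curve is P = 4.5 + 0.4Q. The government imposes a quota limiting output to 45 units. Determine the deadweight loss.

Competitive equilibrium: 66 − 0.6Q = 4.5 + 0.4Q → Q* = 61.5, P* = 29.1.
At Q = 45: demand price = 66 − 0.6·45 = 39; supply price = 4.5 + 0.4·45 = 22.5.
ΔQ = 61.5 − 45 = 16.5; wedge = 39 − 22.5 = 16.5.
Deadweight loss = ½ × 16.5 × 16.5 = 136.125.

136.125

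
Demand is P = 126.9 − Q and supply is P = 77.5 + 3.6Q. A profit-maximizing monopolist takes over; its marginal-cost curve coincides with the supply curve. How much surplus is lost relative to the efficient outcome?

8.46

Competitive equilibrium: 126.9 − Q = 77.5 + 3.6Q → Q* = 10.7391, P* = 116.1609.
Marginal revenue: MR = 126.9 − 2Q. Set MR = MC: 126.9 − 2Q = 77.5 + 3.6Q → Q_m = 8.8214.
Price P_m = 126.9 − 1·8.8214 = 118.0786; MC(Q_m) = 77.5 + 3.6·8.8214 = 109.257.
Competitive Q* = 10.7391, so ΔQ = 1.9177; wedge = 118.0786 − 109.257 = 8.8216.
Deadweight loss = ½ × 1.9177 × 8.8216 = 8.46.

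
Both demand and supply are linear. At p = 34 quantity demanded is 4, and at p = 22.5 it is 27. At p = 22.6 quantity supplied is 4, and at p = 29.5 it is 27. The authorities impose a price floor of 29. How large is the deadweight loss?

7.225

Demand slope = (22.5 − 34)/(27 − 4) = −0.5, so p = 36 − 0.5q.
Supply slope = (29.5 − 22.6)/(27 − 4) = 0.3, so p = 21.4 + 0.3q.
Competitive equilibrium: 36 − 0.5q = 21.4 + 0.3q → q* = 18.25, p* = 26.875.
At the floor p = 29, quantity demanded = (36 − 29)/0.5 = 14.
Sellers' marginal cost at q' = 14: 21.4 + 0.3·14 = 25.6.
Δq = 18.25 − 14 = 4.25; wedge = 29 − 25.6 = 3.4.
The triangle = ½ × 4.25 × 3.4 = 7.225.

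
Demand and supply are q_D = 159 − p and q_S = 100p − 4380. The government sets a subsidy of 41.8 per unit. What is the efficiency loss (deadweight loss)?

864.97

In inverse form: demand p = 159 − q, supply p = 43.8 + 0.01q.
Competitive equilibrium: 159 − q = 43.8 + 0.01q → q* = 114.0594, p* = 44.9406.
The subsidy lowers effective supply by 41.8: p = 2 + 0.01q.
New quantity: 159 − q = 2 + 0.01q → q' = 155.4455.
Overproduction Δq = 155.4455 − 114.0594 = 41.3861; wedge = subsidy = 41.8.
The triangle = ½ × 41.3861 × 41.8 = 864.97.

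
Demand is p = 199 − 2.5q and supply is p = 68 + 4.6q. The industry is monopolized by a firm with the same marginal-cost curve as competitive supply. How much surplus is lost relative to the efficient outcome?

Competitive equilibrium: 199 − 2.5q = 68 + 4.6q → q* = 18.4507, p* = 152.8732.
Marginal revenue: MR = 199 − 5q. Set MR = MC: 199 − 5q = 68 + 4.6q → q_m = 13.6458.
Price p_m = 199 − 2.5·13.6458 = 164.8855; MC(q_m) = 68 + 4.6·13.6458 = 130.7707.
Competitive q* = 18.4507, so Δq = 4.8049; wedge = 164.8855 − 130.7707 = 34.1148.
Deadweight loss = ½ × 4.8049 × 34.1148 = 81.96.

81.96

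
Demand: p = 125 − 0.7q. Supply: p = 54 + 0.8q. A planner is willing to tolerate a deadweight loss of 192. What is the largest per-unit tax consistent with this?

Competitive equilibrium: 125 − 0.7q = 54 + 0.8q → q* = 47.3333, p* = 91.8667.
A tax t gives Δq = t/1.5 and wedge t, so DWL = t²/3.
t²/3 = 192 → t² = 576 → t = 24.

24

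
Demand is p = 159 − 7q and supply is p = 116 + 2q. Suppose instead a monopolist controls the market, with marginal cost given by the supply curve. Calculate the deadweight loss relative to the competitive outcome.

Competitive equilibrium: 159 − 7q = 116 + 2q → q* = 4.7778, p* = 125.5556.
Marginal revenue: MR = 159 − 14q. Set MR = MC: 159 − 14q = 116 + 2q → q_m = 2.6875.
Price p_m = 159 − 7·2.6875 = 140.1875; MC(q_m) = 116 + 2·2.6875 = 121.375.
Competitive q* = 4.7778, so Δq = 2.0903; wedge = 140.1875 − 121.375 = 18.8125.
The triangle = ½ × 2.0903 × 18.8125 = 19.66.

19.66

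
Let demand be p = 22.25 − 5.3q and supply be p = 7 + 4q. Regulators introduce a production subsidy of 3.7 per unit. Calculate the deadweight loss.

0.74

Competitive equilibrium: 22.25 − 5.3q = 7 + 4q → q* = 1.6398, p* = 13.5591.
The subsidy lowers effective supply by 3.7: p = 3.3 + 4q.
New quantity: 22.25 − 5.3q = 3.3 + 4q → q' = 2.0376.
Overproduction Δq = 2.0376 − 1.6398 = 0.3978; wedge = subsidy = 3.7.
Deadweight loss = ½ × 0.3978 × 3.7 = 0.74.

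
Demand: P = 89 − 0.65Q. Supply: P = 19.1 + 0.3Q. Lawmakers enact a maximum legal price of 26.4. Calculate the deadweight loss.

Competitive equilibrium: 89 − 0.65Q = 19.1 + 0.3Q → Q* = 73.5789, P* = 41.1737.
At the ceiling P = 26.4, quantity supplied = (26.4 − 19.1)/0.3 = 24.3333.
Willingness to pay at Q' = 24.3333: 89 − 0.65·24.3333 = 73.1834.
ΔQ = 73.5789 − 24.3333 = 49.2456; wedge = 73.1834 − 26.4 = 46.7834.
DWL = ½ × 49.2456 × 46.7834 = 1151.94.

1151.94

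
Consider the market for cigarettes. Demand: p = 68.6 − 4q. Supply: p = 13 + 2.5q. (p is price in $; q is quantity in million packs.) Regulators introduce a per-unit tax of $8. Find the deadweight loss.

$4.92 million

Competitive equilibrium: 68.6 − 4q = 13 + 2.5q → q* = 8.5538, p* = 34.3846.
With the tax, the buyer price exceeds the seller price by 8: (68.6 − 4q) − (13 + 2.5q) = 8 → q' = 7.3231.
Δq = 8.5538 − 7.3231 = 1.2307; the wedge equals the tax, 8.
DWL = ½ × 1.2307 × 8 = $4.92 million.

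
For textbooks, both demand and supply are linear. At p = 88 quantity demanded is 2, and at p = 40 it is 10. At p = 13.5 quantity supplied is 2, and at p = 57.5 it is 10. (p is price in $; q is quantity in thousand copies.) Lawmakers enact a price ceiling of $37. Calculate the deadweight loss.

$27.97 thousand

Demand slope = (40 − 88)/(10 − 2) = −6, so p = 100 − 6q.
Supply slope = (57.5 − 13.5)/(10 − 2) = 5.5, so p = 2.5 + 5.5q.
Competitive equilibrium: 100 − 6q = 2.5 + 5.5q → q* = 8.4783, p* = 49.1304.
At the ceiling p = 37, quantity supplied = (37 − 2.5)/5.5 = 6.2727.
Willingness to pay at q' = 6.2727: 100 − 6·6.2727 = 62.3638.
Δq = 8.4783 − 6.2727 = 2.2056; wedge = 62.3638 − 37 = 25.3638.
Deadweight loss = ½ × 2.2056 × 25.3638 = $27.97 thousand.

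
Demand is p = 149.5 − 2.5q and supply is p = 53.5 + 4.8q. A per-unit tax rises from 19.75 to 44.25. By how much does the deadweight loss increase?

107.40

Competitive equilibrium: 149.5 − 2.5q = 53.5 + 4.8q → q* = 13.1507, p* = 116.6233.
For a per-unit tax t: Δq = t/7.3, so DWL = ½·t·(t/7.3) = t²/14.6.
At t = 19.75: DWL = 26.717. At t = 44.25: DWL = 134.114.
Increase = 134.114 − 26.717 = 107.40.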